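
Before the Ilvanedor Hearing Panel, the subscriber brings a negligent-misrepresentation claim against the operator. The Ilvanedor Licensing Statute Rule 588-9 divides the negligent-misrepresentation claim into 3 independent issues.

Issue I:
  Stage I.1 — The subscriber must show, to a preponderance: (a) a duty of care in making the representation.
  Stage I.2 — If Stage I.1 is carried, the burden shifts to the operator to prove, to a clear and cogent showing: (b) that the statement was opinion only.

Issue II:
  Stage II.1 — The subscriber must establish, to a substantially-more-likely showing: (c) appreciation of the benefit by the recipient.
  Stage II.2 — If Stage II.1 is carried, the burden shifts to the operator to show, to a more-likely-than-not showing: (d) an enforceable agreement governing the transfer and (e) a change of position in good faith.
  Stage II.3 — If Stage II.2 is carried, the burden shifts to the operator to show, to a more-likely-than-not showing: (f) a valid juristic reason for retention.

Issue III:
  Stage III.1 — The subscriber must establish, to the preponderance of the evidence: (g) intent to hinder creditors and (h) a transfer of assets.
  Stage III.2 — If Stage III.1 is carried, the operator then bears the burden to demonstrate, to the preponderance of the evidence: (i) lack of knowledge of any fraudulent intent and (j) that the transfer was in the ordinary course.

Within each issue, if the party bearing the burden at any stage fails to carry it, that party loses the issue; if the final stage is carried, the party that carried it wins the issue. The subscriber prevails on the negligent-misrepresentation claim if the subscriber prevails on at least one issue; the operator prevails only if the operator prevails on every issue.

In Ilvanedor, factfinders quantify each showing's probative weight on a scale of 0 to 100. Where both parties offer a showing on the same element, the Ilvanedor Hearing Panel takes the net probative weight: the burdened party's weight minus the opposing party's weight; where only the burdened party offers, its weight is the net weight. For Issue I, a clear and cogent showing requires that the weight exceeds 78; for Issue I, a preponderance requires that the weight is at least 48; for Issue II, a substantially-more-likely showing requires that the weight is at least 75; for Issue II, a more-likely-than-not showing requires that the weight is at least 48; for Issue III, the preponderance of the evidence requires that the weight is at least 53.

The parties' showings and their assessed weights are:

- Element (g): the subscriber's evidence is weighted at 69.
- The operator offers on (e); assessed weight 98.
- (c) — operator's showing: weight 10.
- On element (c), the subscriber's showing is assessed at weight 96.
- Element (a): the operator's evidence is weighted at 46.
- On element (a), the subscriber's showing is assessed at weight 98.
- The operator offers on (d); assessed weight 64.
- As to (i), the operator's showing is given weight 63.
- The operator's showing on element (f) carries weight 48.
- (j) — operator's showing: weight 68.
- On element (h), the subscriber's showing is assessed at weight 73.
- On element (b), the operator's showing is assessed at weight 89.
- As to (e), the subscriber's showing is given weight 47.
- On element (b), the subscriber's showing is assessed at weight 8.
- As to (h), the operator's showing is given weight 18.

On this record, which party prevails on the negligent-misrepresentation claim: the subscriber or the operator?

— Issue I —
At Stage I.1 the subscriber must meet a preponderance (weight is at least 48): on (a) the weight is 98 less the opposing 46 gives net 52, ≥ 48, so (a) meets the standard.
  All elements met. The burden passes to the operator.
At Stage I.2 the operator must meet a clear and cogent showing (weight exceeds 78): on (b) the weight is 89 less the opposing 8 gives net 81, which does exceed 78, so (b) meets the standard.
  Stage I.2 carried; the final stage is satisfied.
All stages carried — the operator prevails on this issue.
— Issue II —
Stage II.1 — burden on subscriber; standard: a substantially-more-likely showing (weight is at least 75).
    (c): 96 − 10 = 86 ≥ 75 [met]
  All elements met. The burden passes to the operator.
Stage II.2 — burden on operator; standard: a more-likely-than-not showing (weight is at least 48).
    (d): 64 ≥ 48 [met]
    (e): 98 − 47 = 51 ≥ 48 [met]
  All elements met. The operator retains the burden for Stage II.3.
Stage II.3 — burden on operator; standard: a more-likely-than-not showing (weight is at least 48).
    (f): 48 ≥ 48 [met]
  The operator carries the last stage.
Every stage carried; the operator prevails on this issue.
— Issue III —
Stage III.1 (subscriber, the preponderance of the evidence, weight is at least 53): (g) 69 ≥ 53 — meets; (h) net 73−18=55 ≥ 53 — meets.
  All elements met. The burden passes to the operator.
Stage III.2 (operator, the preponderance of the evidence, weight is at least 53): (i) 63 ≥ 53 — meets; (j) 68 ≥ 53 — meets.
  All elements met at the final stage.
Every stage carried; the operator prevails on this issue.
Per-issue: Issue I → operator; Issue II → operator; Issue III → operator. The subscriber must prevail on at least one issue; overall, the operator prevails.

operator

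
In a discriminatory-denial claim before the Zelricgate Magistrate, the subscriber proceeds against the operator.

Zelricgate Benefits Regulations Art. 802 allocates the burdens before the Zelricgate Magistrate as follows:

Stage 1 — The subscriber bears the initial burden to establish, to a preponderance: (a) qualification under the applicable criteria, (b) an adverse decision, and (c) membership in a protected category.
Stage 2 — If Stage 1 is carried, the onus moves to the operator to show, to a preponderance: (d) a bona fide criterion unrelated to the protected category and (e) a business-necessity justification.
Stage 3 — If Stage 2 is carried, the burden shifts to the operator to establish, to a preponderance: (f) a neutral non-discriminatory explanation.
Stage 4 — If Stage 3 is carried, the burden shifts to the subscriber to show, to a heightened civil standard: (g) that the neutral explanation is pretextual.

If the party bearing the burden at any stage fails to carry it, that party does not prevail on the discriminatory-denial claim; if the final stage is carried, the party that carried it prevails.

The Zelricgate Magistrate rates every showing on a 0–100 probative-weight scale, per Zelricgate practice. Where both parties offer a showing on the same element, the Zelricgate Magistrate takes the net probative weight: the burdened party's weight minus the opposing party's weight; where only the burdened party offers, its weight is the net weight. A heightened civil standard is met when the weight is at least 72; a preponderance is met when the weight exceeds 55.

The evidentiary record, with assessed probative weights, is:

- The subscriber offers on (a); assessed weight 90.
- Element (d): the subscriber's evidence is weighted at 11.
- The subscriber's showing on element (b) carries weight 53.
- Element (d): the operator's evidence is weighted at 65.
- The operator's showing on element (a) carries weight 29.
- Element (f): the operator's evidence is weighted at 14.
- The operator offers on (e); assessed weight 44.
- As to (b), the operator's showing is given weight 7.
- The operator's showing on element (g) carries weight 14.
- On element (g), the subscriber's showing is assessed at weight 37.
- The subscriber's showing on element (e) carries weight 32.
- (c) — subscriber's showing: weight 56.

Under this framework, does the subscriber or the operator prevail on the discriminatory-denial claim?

operator

At Stage 1 the subscriber must meet a preponderance (weight exceeds 55): on (a) the weight is 90 less the opposing 29 gives net 61, which does exceed 55, so (a) meets the standard; on (b) the weight is 53 less the opposing 7 gives net 46, ≤ 55, so (b) does not meet the standard; on (c) the weight is 56, which does exceed 55, so (c) meets the standard.
  Stage 1 not carried; the subscriber fails its burden.
The operator prevails.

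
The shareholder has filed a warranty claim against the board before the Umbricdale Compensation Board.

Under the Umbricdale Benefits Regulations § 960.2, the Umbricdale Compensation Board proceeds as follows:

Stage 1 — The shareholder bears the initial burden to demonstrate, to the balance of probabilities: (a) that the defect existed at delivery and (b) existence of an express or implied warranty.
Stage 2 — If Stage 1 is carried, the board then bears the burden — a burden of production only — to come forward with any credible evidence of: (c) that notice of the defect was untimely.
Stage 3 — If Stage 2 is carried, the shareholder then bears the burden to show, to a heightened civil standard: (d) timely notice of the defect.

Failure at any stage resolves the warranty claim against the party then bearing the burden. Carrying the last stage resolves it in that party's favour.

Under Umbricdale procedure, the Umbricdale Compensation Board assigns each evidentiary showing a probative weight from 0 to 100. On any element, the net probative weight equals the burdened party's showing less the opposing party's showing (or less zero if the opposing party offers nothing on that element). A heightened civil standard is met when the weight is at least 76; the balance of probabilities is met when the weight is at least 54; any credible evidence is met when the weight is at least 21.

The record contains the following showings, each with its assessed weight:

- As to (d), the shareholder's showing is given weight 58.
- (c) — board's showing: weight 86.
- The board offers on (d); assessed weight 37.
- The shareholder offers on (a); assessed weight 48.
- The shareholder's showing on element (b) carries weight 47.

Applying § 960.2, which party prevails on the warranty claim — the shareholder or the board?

Stage 1 (shareholder, the balance of probabilities, weight is at least 54): (a) 48 < 54 — fails; (b) 47 < 54 — fails.
  Not every element is met, so the shareholder fails to carry Stage 1.
The board prevails.

board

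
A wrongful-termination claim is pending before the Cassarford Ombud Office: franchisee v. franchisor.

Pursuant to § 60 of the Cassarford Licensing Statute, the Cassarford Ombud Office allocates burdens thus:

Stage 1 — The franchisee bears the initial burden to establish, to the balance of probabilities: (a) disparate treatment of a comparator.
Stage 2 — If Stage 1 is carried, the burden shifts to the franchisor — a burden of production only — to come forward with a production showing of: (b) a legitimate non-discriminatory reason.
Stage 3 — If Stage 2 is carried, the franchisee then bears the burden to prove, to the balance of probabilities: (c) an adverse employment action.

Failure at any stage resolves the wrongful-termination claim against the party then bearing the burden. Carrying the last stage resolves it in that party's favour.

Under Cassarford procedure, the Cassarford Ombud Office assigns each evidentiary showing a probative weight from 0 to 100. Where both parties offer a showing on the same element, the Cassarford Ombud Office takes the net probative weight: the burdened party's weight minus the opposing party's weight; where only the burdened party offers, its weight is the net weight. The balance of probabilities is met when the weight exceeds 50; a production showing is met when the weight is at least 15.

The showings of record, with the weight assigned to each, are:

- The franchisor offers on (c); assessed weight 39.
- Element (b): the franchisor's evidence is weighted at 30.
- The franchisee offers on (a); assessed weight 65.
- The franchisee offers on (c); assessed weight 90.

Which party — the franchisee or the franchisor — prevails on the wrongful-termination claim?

At Stage 1 the franchisee must meet the balance of probabilities (weight exceeds 50): on (a) the weight is 65, > 50, so (a) meets the standard.
  All elements met. The burden passes to the franchisor.
At Stage 2 the franchisor must meet a production showing (weight is at least 15): on (b) the weight is 30, which does reach 15, so (b) meets the standard.
  The franchisor carries Stage 2; the franchisee now bears the burden.
At Stage 3 the franchisee must meet the balance of probabilities (weight exceeds 50): on (c) the weight is 90 less the opposing 39 gives net 51, > 50, so (c) meets the standard.
  Stage 3 carried; the final stage is satisfied.
All stages carried — the franchisee prevails.

franchisee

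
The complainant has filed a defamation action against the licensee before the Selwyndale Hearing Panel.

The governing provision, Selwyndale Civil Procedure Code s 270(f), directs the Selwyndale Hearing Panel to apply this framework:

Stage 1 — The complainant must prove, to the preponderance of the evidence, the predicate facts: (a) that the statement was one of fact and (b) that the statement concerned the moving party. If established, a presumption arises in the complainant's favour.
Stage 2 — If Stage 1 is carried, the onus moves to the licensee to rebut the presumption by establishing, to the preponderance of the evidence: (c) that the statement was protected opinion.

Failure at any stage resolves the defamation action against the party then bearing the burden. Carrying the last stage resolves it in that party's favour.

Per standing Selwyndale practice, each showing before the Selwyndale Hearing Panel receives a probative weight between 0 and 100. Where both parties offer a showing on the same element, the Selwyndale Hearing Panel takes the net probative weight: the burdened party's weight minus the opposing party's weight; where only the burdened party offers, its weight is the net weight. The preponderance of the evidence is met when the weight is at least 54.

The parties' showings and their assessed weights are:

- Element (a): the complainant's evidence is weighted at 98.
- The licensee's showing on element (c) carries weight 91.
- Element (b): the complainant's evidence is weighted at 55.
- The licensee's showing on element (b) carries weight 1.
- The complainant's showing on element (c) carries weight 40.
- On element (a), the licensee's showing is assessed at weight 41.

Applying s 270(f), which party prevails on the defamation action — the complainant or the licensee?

Stage 1 — burden on complainant; standard: the preponderance of the evidence (weight is at least 54).
    (a): 98 − 41 = 57 ≥ 54 [met]
    (b): 55 − 1 = 54 ≥ 54 [met]
  The complainant carries Stage 1; the licensee now bears the burden.
Stage 2 — burden on licensee; standard: the preponderance of the evidence (weight is at least 54).
    (c): 91 − 40 = 51 < 54 [not met]
  Stage 2 not carried; the licensee fails its burden.
So the complainant prevails.

complainant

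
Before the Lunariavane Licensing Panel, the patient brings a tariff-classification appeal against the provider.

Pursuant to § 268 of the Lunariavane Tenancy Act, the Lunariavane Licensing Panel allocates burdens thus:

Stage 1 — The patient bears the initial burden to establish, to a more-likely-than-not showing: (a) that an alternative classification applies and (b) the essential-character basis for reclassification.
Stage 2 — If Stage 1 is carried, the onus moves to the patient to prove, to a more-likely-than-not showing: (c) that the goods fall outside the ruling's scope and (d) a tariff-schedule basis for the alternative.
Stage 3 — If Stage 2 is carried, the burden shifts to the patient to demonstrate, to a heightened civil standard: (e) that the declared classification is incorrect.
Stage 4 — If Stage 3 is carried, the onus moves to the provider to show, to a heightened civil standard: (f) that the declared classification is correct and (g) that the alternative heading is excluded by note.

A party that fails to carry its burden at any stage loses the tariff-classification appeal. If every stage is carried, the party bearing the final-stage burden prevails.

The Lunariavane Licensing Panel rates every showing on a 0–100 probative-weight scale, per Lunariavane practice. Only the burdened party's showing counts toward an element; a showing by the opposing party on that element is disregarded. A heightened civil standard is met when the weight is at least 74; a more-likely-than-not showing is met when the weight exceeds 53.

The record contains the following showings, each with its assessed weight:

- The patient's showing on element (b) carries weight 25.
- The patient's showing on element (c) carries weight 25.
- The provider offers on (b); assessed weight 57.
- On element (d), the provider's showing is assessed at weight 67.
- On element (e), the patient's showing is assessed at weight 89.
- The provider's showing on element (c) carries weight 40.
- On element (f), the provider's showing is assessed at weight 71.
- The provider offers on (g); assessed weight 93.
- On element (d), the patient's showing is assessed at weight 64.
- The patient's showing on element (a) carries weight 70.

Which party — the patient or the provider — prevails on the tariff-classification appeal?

provider

Stage 1 — burden on patient; standard: a more-likely-than-not showing (weight exceeds 53).
    (a): 70 > 53 [met]
    (b): 25 (provider's 57 disregarded) ≤ 53 [not met]
  The patient does not carry Stage 1.
The analysis ends at Stage 1; the provider prevails.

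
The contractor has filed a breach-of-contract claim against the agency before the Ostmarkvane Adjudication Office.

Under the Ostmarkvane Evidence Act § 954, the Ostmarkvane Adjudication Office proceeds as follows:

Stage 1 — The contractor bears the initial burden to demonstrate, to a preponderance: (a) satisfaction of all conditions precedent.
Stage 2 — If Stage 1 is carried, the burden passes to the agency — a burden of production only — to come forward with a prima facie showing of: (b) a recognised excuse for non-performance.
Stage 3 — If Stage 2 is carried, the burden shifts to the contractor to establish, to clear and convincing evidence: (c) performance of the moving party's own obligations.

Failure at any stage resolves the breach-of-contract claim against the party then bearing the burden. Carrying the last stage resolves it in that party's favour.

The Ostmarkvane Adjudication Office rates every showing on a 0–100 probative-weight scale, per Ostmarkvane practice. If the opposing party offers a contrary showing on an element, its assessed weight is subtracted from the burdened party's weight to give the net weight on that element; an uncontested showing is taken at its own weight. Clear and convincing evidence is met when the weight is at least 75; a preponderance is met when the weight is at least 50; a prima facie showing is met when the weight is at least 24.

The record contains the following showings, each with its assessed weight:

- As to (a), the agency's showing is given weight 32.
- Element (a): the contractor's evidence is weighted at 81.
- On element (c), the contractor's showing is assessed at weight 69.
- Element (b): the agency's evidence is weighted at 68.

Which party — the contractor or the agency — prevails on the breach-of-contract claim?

agency

Stage 1 (contractor, a preponderance, weight is at least 50): (a) net 81−32=49 < 50 — fails.
  Stage 1 not carried; the contractor fails its burden.
The analysis ends at Stage 1; the agency prevails.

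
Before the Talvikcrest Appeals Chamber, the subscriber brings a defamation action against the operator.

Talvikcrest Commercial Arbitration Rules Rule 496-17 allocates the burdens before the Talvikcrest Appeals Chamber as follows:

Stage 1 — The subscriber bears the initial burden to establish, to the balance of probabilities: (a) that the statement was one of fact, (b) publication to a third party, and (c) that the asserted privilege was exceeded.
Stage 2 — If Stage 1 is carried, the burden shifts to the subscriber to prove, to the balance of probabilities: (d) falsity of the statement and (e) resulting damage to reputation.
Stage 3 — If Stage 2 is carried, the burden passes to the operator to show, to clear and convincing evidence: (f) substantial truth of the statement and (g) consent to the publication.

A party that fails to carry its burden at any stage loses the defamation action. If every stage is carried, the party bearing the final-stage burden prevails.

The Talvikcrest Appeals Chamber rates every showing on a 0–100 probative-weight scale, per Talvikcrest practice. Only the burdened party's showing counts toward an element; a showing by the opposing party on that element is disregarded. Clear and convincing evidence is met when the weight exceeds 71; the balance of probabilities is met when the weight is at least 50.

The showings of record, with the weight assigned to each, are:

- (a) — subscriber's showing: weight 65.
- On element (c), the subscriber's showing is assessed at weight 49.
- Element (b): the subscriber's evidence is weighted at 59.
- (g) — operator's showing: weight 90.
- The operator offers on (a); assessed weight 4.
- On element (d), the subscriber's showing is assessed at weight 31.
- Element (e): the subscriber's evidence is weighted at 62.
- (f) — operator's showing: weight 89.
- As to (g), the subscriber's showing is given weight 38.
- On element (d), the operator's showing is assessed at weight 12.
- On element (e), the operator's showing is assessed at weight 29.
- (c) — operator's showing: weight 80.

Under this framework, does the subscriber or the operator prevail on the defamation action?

operator

Stage 1 — burden on subscriber; standard: the balance of probabilities (weight is at least 50).
    (a): 65 (operator's 4 disregarded) ≥ 50 [met]
    (b): 59 ≥ 50 [met]
    (c): 49 (operator's 80 disregarded) < 50 [not met]
  Stage 1 not carried; the subscriber fails its burden.
The operator prevails.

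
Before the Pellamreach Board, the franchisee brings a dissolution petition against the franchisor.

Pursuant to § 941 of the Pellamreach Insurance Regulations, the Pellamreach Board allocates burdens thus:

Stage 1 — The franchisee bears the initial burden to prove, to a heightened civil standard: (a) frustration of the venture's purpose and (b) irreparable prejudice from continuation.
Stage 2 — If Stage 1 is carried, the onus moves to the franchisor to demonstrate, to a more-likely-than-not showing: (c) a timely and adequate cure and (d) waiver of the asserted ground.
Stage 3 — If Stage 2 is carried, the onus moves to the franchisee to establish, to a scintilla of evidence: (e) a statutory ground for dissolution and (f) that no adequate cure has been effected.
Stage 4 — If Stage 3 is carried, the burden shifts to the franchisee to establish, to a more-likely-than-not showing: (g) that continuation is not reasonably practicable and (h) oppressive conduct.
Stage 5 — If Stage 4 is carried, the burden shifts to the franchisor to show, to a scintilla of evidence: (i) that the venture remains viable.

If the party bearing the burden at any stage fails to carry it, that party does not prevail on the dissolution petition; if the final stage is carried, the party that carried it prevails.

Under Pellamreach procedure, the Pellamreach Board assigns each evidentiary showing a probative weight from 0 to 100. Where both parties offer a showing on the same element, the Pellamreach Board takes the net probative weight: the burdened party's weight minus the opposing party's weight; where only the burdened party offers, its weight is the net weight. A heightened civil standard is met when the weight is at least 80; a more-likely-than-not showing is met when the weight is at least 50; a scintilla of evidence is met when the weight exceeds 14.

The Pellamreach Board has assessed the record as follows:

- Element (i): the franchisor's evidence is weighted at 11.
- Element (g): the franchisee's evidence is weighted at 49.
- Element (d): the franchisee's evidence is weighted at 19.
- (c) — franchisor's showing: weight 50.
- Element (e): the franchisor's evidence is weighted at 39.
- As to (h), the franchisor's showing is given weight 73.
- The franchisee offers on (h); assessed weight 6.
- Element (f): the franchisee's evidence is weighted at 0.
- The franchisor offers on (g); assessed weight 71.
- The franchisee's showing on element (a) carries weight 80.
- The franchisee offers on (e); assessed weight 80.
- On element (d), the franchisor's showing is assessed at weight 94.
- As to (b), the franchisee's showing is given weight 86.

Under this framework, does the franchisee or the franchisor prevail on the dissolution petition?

franchisor

Stage 1 (franchisee, a heightened civil standard, weight is at least 80): (a) 80 ≥ 80 — meets; (b) 86 ≥ 80 — meets.
  Stage 1 is satisfied; the onus moves to the franchisor.
Stage 2 (franchisor, a more-likely-than-not showing, weight is at least 50): (c) 50 ≥ 50 — meets; (d) net 94−19=75 ≥ 50 — meets.
  The franchisor carries Stage 2; the franchisee now bears the burden.
Stage 3 (franchisee, a scintilla of evidence, weight exceeds 14): (e) net 80−39=41 > 14 — meets; (f) 0 ≤ 14 — fails.
  Not every element is met, so the franchisee fails to carry Stage 3.
The franchisor prevails.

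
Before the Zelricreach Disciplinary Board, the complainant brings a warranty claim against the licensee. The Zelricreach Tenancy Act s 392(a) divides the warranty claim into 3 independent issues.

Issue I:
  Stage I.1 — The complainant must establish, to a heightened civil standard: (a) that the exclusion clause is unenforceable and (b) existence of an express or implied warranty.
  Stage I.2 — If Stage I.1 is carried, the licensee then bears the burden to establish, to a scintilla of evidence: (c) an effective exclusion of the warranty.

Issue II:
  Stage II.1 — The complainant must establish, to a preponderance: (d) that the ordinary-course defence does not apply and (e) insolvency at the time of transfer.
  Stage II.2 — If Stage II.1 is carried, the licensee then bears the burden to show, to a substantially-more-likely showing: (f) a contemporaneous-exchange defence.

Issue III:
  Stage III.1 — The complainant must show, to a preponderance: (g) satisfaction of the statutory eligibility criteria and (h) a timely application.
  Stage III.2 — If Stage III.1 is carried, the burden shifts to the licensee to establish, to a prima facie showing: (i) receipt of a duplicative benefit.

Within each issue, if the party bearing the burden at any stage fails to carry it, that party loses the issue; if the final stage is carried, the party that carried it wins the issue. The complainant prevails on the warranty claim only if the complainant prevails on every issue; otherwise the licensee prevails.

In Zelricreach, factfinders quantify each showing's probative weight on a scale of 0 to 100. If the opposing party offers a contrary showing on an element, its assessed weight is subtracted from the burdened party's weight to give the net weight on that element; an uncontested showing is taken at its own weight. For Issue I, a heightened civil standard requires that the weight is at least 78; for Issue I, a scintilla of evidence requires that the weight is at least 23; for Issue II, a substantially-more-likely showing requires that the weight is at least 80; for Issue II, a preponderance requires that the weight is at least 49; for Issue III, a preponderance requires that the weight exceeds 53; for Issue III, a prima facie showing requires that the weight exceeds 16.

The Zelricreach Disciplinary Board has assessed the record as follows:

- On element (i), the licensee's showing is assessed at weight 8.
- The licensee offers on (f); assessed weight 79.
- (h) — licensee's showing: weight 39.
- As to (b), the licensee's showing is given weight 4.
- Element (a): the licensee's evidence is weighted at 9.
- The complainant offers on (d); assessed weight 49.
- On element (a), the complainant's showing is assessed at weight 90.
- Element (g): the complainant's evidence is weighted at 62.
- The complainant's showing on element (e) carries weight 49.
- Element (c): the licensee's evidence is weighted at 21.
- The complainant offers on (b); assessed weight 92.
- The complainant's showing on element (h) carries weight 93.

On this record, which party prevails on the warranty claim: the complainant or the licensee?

complainant

— Issue I —
Stage I.1 — burden on complainant; standard: a heightened civil standard (weight is at least 78).
    (a): 90 − 9 = 81 ≥ 78 [met]
    (b): 92 − 4 = 88 ≥ 78 [met]
  Stage I.1 is satisfied; the onus moves to the licensee.
Stage I.2 — burden on licensee; standard: a scintilla of evidence (weight is at least 23).
    (c): 21 < 23 [not met]
  The licensee does not carry Stage I.2.
The complainant prevails on this issue.
— Issue II —
At Stage II.1 the complainant must meet a preponderance (weight is at least 49): on (d) the weight is 49, ≥ 49, so (d) meets the standard; on (e) the weight is 49, ≥ 49, so (e) meets the standard.
  The complainant carries Stage II.1; the licensee now bears the burden.
At Stage II.2 the licensee must meet a substantially-more-likely showing (weight is at least 80): on (f) the weight is 79, < 80, so (f) does not meet the standard.
  Stage II.2 not carried; the licensee fails its burden.
The complainant prevails on this issue.
— Issue III —
Stage III.1 (complainant, a preponderance, weight exceeds 53): (g) 62 > 53 — meets; (h) net 93−39=54 > 53 — meets.
  Stage III.1 carried; the burden shifts to the licensee.
Stage III.2 (licensee, a prima facie showing, weight exceeds 16): (i) 8 ≤ 16 — fails.
  Stage III.2 not carried; the licensee fails its burden.
The complainant prevails on this issue.
Per-issue: Issue I → complainant; Issue II → complainant; Issue III → complainant. The complainant must prevail on every issue; overall, the complainant prevails.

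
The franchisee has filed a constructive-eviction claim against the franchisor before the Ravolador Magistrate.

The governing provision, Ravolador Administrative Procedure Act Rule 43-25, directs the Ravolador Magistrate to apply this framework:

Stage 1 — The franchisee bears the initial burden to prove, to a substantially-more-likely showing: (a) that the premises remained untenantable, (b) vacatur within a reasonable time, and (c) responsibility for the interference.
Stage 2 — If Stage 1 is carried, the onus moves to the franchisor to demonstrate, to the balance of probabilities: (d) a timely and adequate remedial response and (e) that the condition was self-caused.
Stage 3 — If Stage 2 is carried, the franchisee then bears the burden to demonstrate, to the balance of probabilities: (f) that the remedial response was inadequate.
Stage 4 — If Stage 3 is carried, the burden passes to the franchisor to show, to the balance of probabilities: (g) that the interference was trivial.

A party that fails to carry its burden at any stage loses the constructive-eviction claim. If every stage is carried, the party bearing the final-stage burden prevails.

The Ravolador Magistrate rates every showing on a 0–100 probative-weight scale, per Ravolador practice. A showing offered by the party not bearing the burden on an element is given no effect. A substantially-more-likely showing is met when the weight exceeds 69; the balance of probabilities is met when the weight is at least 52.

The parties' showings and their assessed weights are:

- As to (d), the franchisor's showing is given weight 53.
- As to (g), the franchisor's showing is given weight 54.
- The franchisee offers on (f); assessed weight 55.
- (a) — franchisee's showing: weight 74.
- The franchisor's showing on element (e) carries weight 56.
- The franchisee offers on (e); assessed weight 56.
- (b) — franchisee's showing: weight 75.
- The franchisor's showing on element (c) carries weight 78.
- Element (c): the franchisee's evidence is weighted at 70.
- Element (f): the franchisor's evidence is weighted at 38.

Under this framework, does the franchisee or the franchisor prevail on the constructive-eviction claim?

At Stage 1 the franchisee must meet a substantially-more-likely showing (weight exceeds 69): on (a) the weight is 74, > 69, so (a) meets the standard; on (b) the weight is 75, > 69, so (b) meets the standard; on (c) the weight is 70 (the franchisor's 78 is given no effect), > 69, so (c) meets the standard.
  Stage 1 carried; the burden shifts to the franchisor.
At Stage 2 the franchisor must meet the balance of probabilities (weight is at least 52): on (d) the weight is 53, which does reach 52, so (d) meets the standard; on (e) the weight is 56 (the franchisee's 56 is given no effect), which does reach 52, so (e) meets the standard.
  All elements met. The burden passes to the franchisee.
At Stage 3 the franchisee must meet the balance of probabilities (weight is at least 52): on (f) the weight is 55 (the franchisor's 38 is given no effect), which does reach 52, so (f) meets the standard.
  All elements met. The burden passes to the franchisor.
At Stage 4 the franchisor must meet the balance of probabilities (weight is at least 52): on (g) the weight is 54, ≥ 52, so (g) meets the standard.
  Stage 4 carried; the final stage is satisfied.
With every stage satisfied, the franchisor prevails.

franchisor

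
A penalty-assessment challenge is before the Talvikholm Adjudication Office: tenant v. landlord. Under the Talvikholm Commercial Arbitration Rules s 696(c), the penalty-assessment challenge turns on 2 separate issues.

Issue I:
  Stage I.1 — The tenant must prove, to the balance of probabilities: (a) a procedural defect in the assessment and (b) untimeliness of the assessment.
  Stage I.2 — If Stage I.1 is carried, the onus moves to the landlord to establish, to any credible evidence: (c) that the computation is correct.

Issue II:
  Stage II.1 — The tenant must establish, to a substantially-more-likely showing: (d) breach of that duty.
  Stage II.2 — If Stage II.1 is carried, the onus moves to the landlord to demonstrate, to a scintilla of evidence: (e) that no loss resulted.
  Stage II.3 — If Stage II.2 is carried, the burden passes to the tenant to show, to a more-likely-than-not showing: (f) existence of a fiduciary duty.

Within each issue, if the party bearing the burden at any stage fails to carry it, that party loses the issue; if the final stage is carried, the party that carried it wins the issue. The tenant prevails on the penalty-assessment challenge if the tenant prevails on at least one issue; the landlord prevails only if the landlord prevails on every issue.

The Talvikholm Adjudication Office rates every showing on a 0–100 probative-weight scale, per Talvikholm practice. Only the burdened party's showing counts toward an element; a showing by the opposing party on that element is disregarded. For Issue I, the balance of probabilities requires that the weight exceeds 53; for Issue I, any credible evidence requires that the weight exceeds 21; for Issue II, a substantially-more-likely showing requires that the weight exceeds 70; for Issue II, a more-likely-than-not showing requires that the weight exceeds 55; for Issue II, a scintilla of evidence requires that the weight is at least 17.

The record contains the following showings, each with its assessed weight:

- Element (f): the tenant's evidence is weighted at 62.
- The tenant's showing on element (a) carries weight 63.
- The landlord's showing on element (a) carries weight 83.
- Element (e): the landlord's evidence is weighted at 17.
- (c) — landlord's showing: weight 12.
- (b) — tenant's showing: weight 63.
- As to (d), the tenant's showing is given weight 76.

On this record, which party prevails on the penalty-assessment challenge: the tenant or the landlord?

— Issue I —
Stage I.1 — burden on tenant; standard: the balance of probabilities (weight exceeds 53).
    (a): 63 (landlord's 83 disregarded) > 53 [met]
    (b): 63 > 53 [met]
  All elements met. The burden passes to the landlord.
Stage I.2 — burden on landlord; standard: any credible evidence (weight exceeds 21).
    (c): 12 ≤ 21 [not met]
  Not every element is met, so the landlord fails to carry Stage I.2.
So the tenant prevails on this issue.
— Issue II —
Stage II.1 — burden on tenant; standard: a substantially-more-likely showing (weight exceeds 70).
    (d): 76 > 70 [met]
  Stage II.1 carried; the burden shifts to the landlord.
Stage II.2 — burden on landlord; standard: a scintilla of evidence (weight is at least 17).
    (e): 17 ≥ 17 [met]
  All elements met. The burden passes to the tenant.
Stage II.3 — burden on tenant; standard: a more-likely-than-not showing (weight exceeds 55).
    (f): 62 > 55 [met]
  All elements met at the final stage.
Every stage carried; the tenant prevails on this issue.
Per-issue: Issue I → tenant; Issue II → tenant. The tenant must prevail on at least one issue; overall, the tenant prevails.

tenant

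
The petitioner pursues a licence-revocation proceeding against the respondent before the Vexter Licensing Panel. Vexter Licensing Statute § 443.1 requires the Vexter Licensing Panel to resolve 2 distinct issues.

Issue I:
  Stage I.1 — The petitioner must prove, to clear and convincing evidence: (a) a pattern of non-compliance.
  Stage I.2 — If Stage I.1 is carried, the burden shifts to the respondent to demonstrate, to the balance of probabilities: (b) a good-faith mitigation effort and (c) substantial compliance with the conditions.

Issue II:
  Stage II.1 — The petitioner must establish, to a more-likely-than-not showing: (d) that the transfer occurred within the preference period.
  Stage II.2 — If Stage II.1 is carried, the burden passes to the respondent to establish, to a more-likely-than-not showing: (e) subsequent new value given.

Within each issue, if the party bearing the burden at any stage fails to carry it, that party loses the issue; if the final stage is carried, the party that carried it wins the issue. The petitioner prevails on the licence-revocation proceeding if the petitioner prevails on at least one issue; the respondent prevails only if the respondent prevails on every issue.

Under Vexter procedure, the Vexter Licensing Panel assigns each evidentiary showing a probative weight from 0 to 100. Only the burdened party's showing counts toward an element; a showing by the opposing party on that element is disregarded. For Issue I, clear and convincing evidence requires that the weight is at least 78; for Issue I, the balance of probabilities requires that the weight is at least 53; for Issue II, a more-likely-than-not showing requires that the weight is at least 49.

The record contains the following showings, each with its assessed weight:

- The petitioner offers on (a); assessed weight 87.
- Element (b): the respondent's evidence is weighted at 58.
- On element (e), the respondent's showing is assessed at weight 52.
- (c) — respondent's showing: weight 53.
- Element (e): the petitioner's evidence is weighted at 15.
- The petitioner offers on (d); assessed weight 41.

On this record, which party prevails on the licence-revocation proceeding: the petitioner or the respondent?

respondent

— Issue I —
At Stage I.1 the petitioner must meet clear and convincing evidence (weight is at least 78): on (a) the weight is 87, ≥ 78, so (a) meets the standard.
  Stage I.1 is satisfied; the onus moves to the respondent.
At Stage I.2 the respondent must meet the balance of probabilities (weight is at least 53): on (b) the weight is 58, which does reach 53, so (b) meets the standard; on (c) the weight is 53, which does reach 53, so (c) meets the standard.
  All elements met at the final stage.
All stages carried — the respondent prevails on this issue.
— Issue II —
At Stage II.1 the petitioner must meet a more-likely-than-not showing (weight is at least 49): on (d) the weight is 41, < 49, so (d) does not meet the standard.
  Not every element is met, so the petitioner fails to carry Stage II.1.
The analysis ends at Stage II.1; the respondent prevails on this issue.
Per-issue: Issue I → respondent; Issue II → respondent. The petitioner must prevail on at least one issue; overall, the respondent prevails.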